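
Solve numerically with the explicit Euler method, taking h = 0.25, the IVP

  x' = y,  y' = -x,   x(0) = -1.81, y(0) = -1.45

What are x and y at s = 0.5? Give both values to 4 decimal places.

Euler on (x,y): x_{n+1} = x_n + h·x', y_{n+1} = y_n + h·y'.
0.000000: (-1.810000, -1.450000); f=(-1.450000, 1.810000) → (-2.172500, -0.997500)
0.250000: (-2.172500, -0.997500); f=(-0.997500, 2.172500) → (-2.421875, -0.454375)
(x(0.5), y(0.5)) ≈ (-2.4219, -0.4544)

-2.4219, -0.4544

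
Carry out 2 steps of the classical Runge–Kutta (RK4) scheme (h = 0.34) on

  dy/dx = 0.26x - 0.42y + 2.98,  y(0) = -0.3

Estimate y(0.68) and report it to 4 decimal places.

RK4: k1 = f(x_n, y_n); k2 = f(x_n + h/2, y_n + (h/2)·k1); k3 = f(x_n + h/2, y_n + (h/2)·k2); k4 = f(x_n + h, y_n + h·k3); y_{n+1} = y_n + (h/6)·(k1 + 2k2 + 2k3 + k4).
x=0.000000, y=-0.300000:
  k1 = f(0.000000, -0.300000) = 3.106000
  k2 = f(0.170000, 0.228020) = 2.928432
  k3 = f(0.170000, 0.197833) = 2.941110
  k4 = f(0.340000, 0.699977) = 2.774409
  y ← -0.300000 + (0.34/6)·(k1 + 2k2 + 2k3 + k4) = 0.698438
x=0.340000, y=0.698438:
  k1 = f(0.340000, 0.698438) = 2.775056
  k2 = f(0.510000, 1.170197) = 2.621117
  k3 = f(0.510000, 1.144028) = 2.632108
  k4 = f(0.680000, 1.593355) = 2.487591
  y ← 0.698438 + (0.34/6)·(k1 + 2k2 + 2k3 + k4) = 1.592020
y(0.68) ≈ 1.5920

1.5920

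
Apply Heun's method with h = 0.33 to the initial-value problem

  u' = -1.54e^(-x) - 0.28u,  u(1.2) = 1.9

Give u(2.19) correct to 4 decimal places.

Heun: k1 = f(x_n, u_n); k2 = f(x_n + h, u_n + h·k1); u_{n+1} = u_n + (h/2)·(k1 + k2).
x=1.200000, u=1.900000:
  k1 = f(1.200000, 1.900000) = -0.995839
  k2 = f(1.530000, 1.571373) = -0.773449
  u ← 1.900000 + (0.33/2)·(-0.995839 + (-0.773449)) = 1.608067
x=1.530000, u=1.608067:
  k1 = f(1.530000, 1.608067) = -0.783724
  k2 = f(1.860000, 1.349439) = -0.617579
  u ← 1.608067 + (0.33/2)·(-0.783724 + (-0.617579)) = 1.376852
x=1.860000, u=1.376852:
  k1 = f(1.860000, 1.376852) = -0.625255
  k2 = f(2.190000, 1.170518) = -0.500097
  u ← 1.376852 + (0.33/2)·(-0.625255 + (-0.500097)) = 1.191169
u(2.19) ≈ 1.1912

1.1912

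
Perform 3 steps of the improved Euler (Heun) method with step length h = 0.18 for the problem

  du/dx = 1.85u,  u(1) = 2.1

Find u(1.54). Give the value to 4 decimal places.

Heun: k1 = f(x_n, u_n); k2 = f(x_n + h, u_n + h·k1); u_{n+1} = u_n + (h/2)·(k1 + k2).
x=1.000000, u=2.100000:
  k1 = f(1.000000, 2.100000) = 3.885000
  k2 = f(1.180000, 2.799300) = 5.178705
  u ← 2.100000 + (0.18/2)·(3.885000 + 5.178705) = 2.915733
x=1.180000, u=2.915733:
  k1 = f(1.180000, 2.915733) = 5.394107
  k2 = f(1.360000, 3.886673) = 7.190344
  u ← 2.915733 + (0.18/2)·(5.394107 + 7.190344) = 4.048334
x=1.360000, u=4.048334:
  k1 = f(1.360000, 4.048334) = 7.489418
  k2 = f(1.540000, 5.396429) = 9.983394
  u ← 4.048334 + (0.18/2)·(7.489418 + 9.983394) = 5.620887
u(1.54) ≈ 5.6209

5.6209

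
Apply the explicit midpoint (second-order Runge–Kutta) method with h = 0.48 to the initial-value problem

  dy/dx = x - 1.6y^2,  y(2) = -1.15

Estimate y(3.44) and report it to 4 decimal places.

Midpoint: k1 = f(x_n, y_n); k2 = f(x_n + h/2, y_n + (h/2)·k1); y_{n+1} = y_n + h·k2.
x=2.000000, y=-1.150000:
  k1 = f(2.000000, -1.150000) = -0.116000
  k2 = f(2.240000, -1.177840) = 0.020309
  y ← -1.150000 + 0.48·0.020309 = -1.140252
x=2.480000, y=-1.140252:
  k1 = f(2.480000, -1.140252) = 0.399721
  k2 = f(2.720000, -1.044319) = 0.975037
  y ← -1.140252 + 0.48·0.975037 = -0.672234
x=2.960000, y=-0.672234:
  k1 = f(2.960000, -0.672234) = 2.236963
  k2 = f(3.200000, -0.135363) = 3.170683
  y ← -0.672234 + 0.48·3.170683 = 0.849694
y(3.44) ≈ 0.8497

0.8497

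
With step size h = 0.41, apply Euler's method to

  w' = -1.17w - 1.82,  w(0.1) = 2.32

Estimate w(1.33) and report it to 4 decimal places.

-1.0097

Euler: w_{n+1} = w_n + h·f(s_n, w_n).
s=0.100000, w=2.320000: f=-4.534400 → w ← 2.320000 + 0.41·(-4.534400) = 0.460896
s=0.510000, w=0.460896: f=-2.359248 → w ← 0.460896 + 0.41·(-2.359248) = -0.506396
s=0.920000, w=-0.506396: f=-1.227517 → w ← -0.506396 + 0.41·(-1.227517) = -1.009678
w(1.33) ≈ -1.0097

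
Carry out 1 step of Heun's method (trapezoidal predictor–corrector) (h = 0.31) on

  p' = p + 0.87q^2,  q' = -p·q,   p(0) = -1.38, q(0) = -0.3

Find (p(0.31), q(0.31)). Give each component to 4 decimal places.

-1.8335, -0.4826

Heun on (p,q): k1 = f(t_n, state_n); k2 = f(t_n + h, state_n + h·k1); state_{n+1} = state_n + (h/2)·(k1 + k2).
0.000000: (-1.380000, -0.300000)
  k1 = (-1.301700, -0.414000)
  predictor → (-1.783527, -0.428340)
  k2 = (-1.623904, -0.763956)
  → (-1.833469, -0.482583)
(p(0.31), q(0.31)) ≈ (-1.8335, -0.4826)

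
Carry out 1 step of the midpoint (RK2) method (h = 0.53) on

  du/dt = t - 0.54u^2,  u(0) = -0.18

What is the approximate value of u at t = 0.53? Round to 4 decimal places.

Midpoint: k1 = f(t_n, u_n); k2 = f(t_n + h/2, u_n + (h/2)·k1); u_{n+1} = u_n + h·k2.
t=0.000000, u=-0.180000:
  k1 = f(0.000000, -0.180000) = -0.017496
  k2 = f(0.265000, -0.184636) = 0.246591
  u ← -0.180000 + 0.53·0.246591 = -0.049307
u(0.53) ≈ -0.0493

-0.0493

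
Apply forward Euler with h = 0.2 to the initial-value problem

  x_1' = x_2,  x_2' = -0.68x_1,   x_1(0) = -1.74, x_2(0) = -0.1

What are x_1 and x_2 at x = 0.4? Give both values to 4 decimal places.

Euler on (x_1,x_2): x_1_{n+1} = x_1_n + h·x_1', x_2_{n+1} = x_2_n + h·x_2'.
0.000000: (-1.740000, -0.100000); f=(-0.100000, 1.183200) → (-1.760000, 0.136640)
0.200000: (-1.760000, 0.136640); f=(0.136640, 1.196800) → (-1.732672, 0.376000)
(x_1(0.4), x_2(0.4)) ≈ (-1.7327, 0.3760)

-1.7327, 0.3760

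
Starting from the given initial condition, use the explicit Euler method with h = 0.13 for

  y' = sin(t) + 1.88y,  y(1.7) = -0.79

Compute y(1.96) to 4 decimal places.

-0.9373

Euler: y_{n+1} = y_n + h·f(t_n, y_n).
t=1.700000, y=-0.790000: f=-0.493535 → y ← -0.790000 + 0.13·(-0.493535) = -0.854160
t=1.830000, y=-0.854160: f=-0.639226 → y ← -0.854160 + 0.13·(-0.639226) = -0.937259
y(1.96) ≈ -0.9373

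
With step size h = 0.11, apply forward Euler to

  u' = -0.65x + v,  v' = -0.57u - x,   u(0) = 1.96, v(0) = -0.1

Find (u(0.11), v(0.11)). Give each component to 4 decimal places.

Euler on (u,v): u_{n+1} = u_n + h·u', v_{n+1} = v_n + h·v'.
0.000000: (1.960000, -0.100000); f=(-0.100000, -1.117200) → (1.949000, -0.222892)
(u(0.11), v(0.11)) ≈ (1.9490, -0.2229)

1.9490, -0.2229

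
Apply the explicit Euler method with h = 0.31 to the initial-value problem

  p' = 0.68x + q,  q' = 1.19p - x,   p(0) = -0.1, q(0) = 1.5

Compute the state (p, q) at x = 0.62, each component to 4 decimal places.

Euler on (p,q): p_{n+1} = p_n + h·p', q_{n+1} = q_n + h·q'.
0.000000: (-0.100000, 1.500000); f=(1.500000, -0.119000) → (0.365000, 1.463110)
0.310000: (0.365000, 1.463110); f=(1.673910, 0.124350) → (0.883912, 1.501659)
(p(0.62), q(0.62)) ≈ (0.8839, 1.5017)

0.8839, 1.5017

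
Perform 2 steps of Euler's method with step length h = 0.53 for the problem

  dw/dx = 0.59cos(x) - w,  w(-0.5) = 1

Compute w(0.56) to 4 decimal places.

0.6624

Euler: w_{n+1} = w_n + h·f(x_n, w_n).
x=-0.500000, w=1.000000: f=-0.482226 → w ← 1.000000 + 0.53·(-0.482226) = 0.744420
x=0.030000, w=0.744420: f=-0.154686 → w ← 0.744420 + 0.53·(-0.154686) = 0.662437
w(0.56) ≈ 0.6624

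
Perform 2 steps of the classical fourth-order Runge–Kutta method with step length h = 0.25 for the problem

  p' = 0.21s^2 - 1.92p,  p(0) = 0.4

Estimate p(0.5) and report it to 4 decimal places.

RK4: k1 = f(s_n, p_n); k2 = f(s_n + h/2, p_n + (h/2)·k1); k3 = f(s_n + h/2, p_n + (h/2)·k2); k4 = f(s_n + h, p_n + h·k3); p_{n+1} = p_n + (h/6)·(k1 + 2k2 + 2k3 + k4).
s=0.000000, p=0.400000:
  k1 = f(0.000000, 0.400000) = -0.768000
  k2 = f(0.125000, 0.304000) = -0.580399
  k3 = f(0.125000, 0.327450) = -0.625423
  k4 = f(0.250000, 0.243644) = -0.454672
  p ← 0.400000 + (0.25/6)·(k1 + 2k2 + 2k3 + k4) = 0.248570
s=0.250000, p=0.248570:
  k1 = f(0.250000, 0.248570) = -0.464130
  k2 = f(0.375000, 0.190554) = -0.336332
  k3 = f(0.375000, 0.206529) = -0.367004
  k4 = f(0.500000, 0.156819) = -0.248593
  p ← 0.248570 + (0.25/6)·(k1 + 2k2 + 2k3 + k4) = 0.160262
p(0.5) ≈ 0.1603

0.1603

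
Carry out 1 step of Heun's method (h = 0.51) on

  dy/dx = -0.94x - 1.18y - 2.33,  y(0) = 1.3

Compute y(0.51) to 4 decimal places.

Heun: k1 = f(x_n, y_n); k2 = f(x_n + h, y_n + h·k1); y_{n+1} = y_n + (h/2)·(k1 + k2).
x=0.000000, y=1.300000:
  k1 = f(0.000000, 1.300000) = -3.864000
  k2 = f(0.510000, -0.670640) = -2.018045
  y ← 1.300000 + (0.51/2)·(-3.864000 + (-2.018045)) = -0.199921
y(0.51) ≈ -0.1999

-0.1999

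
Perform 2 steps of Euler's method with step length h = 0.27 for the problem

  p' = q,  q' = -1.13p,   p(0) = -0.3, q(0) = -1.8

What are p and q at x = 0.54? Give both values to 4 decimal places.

-1.2473, -1.4687

Euler on (p,q): p_{n+1} = p_n + h·p', q_{n+1} = q_n + h·q'.
0.000000: (-0.300000, -1.800000); f=(-1.800000, 0.339000) → (-0.786000, -1.708470)
0.270000: (-0.786000, -1.708470); f=(-1.708470, 0.888180) → (-1.247287, -1.468661)
(p(0.54), q(0.54)) ≈ (-1.2473, -1.4687)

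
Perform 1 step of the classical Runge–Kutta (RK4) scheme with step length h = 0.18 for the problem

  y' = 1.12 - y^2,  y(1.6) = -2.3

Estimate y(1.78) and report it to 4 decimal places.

-3.5505

RK4: k1 = f(x_n, y_n); k2 = f(x_n + h/2, y_n + (h/2)·k1); k3 = f(x_n + h/2, y_n + (h/2)·k2); k4 = f(x_n + h, y_n + h·k3); y_{n+1} = y_n + (h/6)·(k1 + 2k2 + 2k3 + k4).
x=1.600000, y=-2.300000:
  k1 = f(1.600000, -2.300000) = -4.170000
  k2 = f(1.690000, -2.675300) = -6.037230
  k3 = f(1.690000, -2.843351) = -6.964643
  k4 = f(1.780000, -3.553636) = -11.508327
  y ← -2.300000 + (0.18/6)·(k1 + 2k2 + 2k3 + k4) = -3.550462
y(1.78) ≈ -3.5505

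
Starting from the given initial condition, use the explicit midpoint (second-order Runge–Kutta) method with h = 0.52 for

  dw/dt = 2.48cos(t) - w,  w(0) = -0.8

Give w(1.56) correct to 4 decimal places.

0.7187

Midpoint: k1 = f(t_n, w_n); k2 = f(t_n + h/2, w_n + (h/2)·k1); w_{n+1} = w_n + h·k2.
t=0.000000, w=-0.800000:
  k1 = f(0.000000, -0.800000) = 3.280000
  k2 = f(0.260000, 0.052800) = 2.343847
  w ← -0.800000 + 0.52·2.343847 = 0.418801
t=0.520000, w=0.418801:
  k1 = f(0.520000, 0.418801) = 1.733391
  k2 = f(0.780000, 0.869482) = 0.893583
  w ← 0.418801 + 0.52·0.893583 = 0.883464
t=1.040000, w=0.883464:
  k1 = f(1.040000, 0.883464) = 0.371962
  k2 = f(1.300000, 0.980174) = -0.316777
  w ← 0.883464 + 0.52·(-0.316777) = 0.718740
w(1.56) ≈ 0.7187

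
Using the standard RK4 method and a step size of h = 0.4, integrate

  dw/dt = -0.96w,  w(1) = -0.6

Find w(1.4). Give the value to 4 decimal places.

-0.4087

RK4: k1 = f(t_n, w_n); k2 = f(t_n + h/2, w_n + (h/2)·k1); k3 = f(t_n + h/2, w_n + (h/2)·k2); k4 = f(t_n + h, w_n + h·k3); w_{n+1} = w_n + (h/6)·(k1 + 2k2 + 2k3 + k4).
t=1.000000, w=-0.600000:
  k1 = f(1.000000, -0.600000) = 0.576000
  k2 = f(1.200000, -0.484800) = 0.465408
  k3 = f(1.200000, -0.506918) = 0.486642
  k4 = f(1.400000, -0.405343) = 0.389130
  w ← -0.600000 + (0.4/6)·(k1 + 2k2 + 2k3 + k4) = -0.408718
w(1.4) ≈ -0.4087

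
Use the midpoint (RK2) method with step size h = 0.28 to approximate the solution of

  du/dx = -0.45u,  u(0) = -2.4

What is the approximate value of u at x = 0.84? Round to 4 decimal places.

-1.6464

Midpoint: k1 = f(x_n, u_n); k2 = f(x_n + h/2, u_n + (h/2)·k1); u_{n+1} = u_n + h·k2.
x=0.000000, u=-2.400000:
  k1 = f(0.000000, -2.400000) = 1.080000
  k2 = f(0.140000, -2.248800) = 1.011960
  u ← -2.400000 + 0.28·1.011960 = -2.116651
x=0.280000, u=-2.116651:
  k1 = f(0.280000, -2.116651) = 0.952493
  k2 = f(0.420000, -1.983302) = 0.892486
  u ← -2.116651 + 0.28·0.892486 = -1.866755
x=0.560000, u=-1.866755:
  k1 = f(0.560000, -1.866755) = 0.840040
  k2 = f(0.700000, -1.749150) = 0.787117
  u ← -1.866755 + 0.28·0.787117 = -1.646362
u(0.84) ≈ -1.6464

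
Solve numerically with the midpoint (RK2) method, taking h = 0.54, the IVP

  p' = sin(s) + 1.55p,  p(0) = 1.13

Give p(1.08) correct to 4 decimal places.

Midpoint: k1 = f(s_n, p_n); k2 = f(s_n + h/2, p_n + (h/2)·k1); p_{n+1} = p_n + h·k2.
s=0.000000, p=1.130000:
  k1 = f(0.000000, 1.130000) = 1.751500
  k2 = f(0.270000, 1.602905) = 2.751234
  p ← 1.130000 + 0.54·2.751234 = 2.615666
s=0.540000, p=2.615666:
  k1 = f(0.540000, 2.615666) = 4.568419
  k2 = f(0.810000, 3.849140) = 6.690454
  p ← 2.615666 + 0.54·6.690454 = 6.228511
p(1.08) ≈ 6.2285

6.2285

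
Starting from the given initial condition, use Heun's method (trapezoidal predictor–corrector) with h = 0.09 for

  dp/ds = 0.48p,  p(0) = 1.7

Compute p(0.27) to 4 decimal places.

1.9352

Heun: k1 = f(s_n, p_n); k2 = f(s_n + h, p_n + h·k1); p_{n+1} = p_n + (h/2)·(k1 + k2).
s=0.000000, p=1.700000:
  k1 = f(0.000000, 1.700000) = 0.816000
  k2 = f(0.090000, 1.773440) = 0.851251
  p ← 1.700000 + (0.09/2)·(0.816000 + 0.851251) = 1.775026
s=0.090000, p=1.775026:
  k1 = f(0.090000, 1.775026) = 0.852013
  k2 = f(0.180000, 1.851707) = 0.888820
  p ← 1.775026 + (0.09/2)·(0.852013 + 0.888820) = 1.853364
s=0.180000, p=1.853364:
  k1 = f(0.180000, 1.853364) = 0.889615
  k2 = f(0.270000, 1.933429) = 0.928046
  p ← 1.853364 + (0.09/2)·(0.889615 + 0.928046) = 1.935158
p(0.27) ≈ 1.9352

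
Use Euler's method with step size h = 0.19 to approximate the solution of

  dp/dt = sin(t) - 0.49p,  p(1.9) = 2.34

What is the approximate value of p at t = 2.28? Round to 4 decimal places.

Euler: p_{n+1} = p_n + h·f(t_n, p_n).
t=1.900000, p=2.340000: f=-0.200300 → p ← 2.340000 + 0.19·(-0.200300) = 2.301943
t=2.090000, p=2.301943: f=-0.259737 → p ← 2.301943 + 0.19·(-0.259737) = 2.252593
p(2.28) ≈ 2.2526

2.2526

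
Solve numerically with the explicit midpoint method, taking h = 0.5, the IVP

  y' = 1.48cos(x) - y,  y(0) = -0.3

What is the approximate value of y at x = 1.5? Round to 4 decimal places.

Midpoint: k1 = f(x_n, y_n); k2 = f(x_n + h/2, y_n + (h/2)·k1); y_{n+1} = y_n + h·k2.
x=0.000000, y=-0.300000:
  k1 = f(0.000000, -0.300000) = 1.780000
  k2 = f(0.250000, 0.145000) = 1.288990
  y ← -0.300000 + 0.5·1.288990 = 0.344495
x=0.500000, y=0.344495:
  k1 = f(0.500000, 0.344495) = 0.954327
  k2 = f(0.750000, 0.583077) = 0.499823
  y ← 0.344495 + 0.5·0.499823 = 0.594406
x=1.000000, y=0.594406:
  k1 = f(1.000000, 0.594406) = 0.205241
  k2 = f(1.250000, 0.645717) = -0.179040
  y ← 0.594406 + 0.5·(-0.179040) = 0.504887
y(1.5) ≈ 0.5049

0.5049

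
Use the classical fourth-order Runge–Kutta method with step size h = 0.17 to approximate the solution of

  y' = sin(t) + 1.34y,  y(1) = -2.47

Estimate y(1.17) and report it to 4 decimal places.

-2.9336

RK4: k1 = f(t_n, y_n); k2 = f(t_n + h/2, y_n + (h/2)·k1); k3 = f(t_n + h/2, y_n + (h/2)·k2); k4 = f(t_n + h, y_n + h·k3); y_{n+1} = y_n + (h/6)·(k1 + 2k2 + 2k3 + k4).
t=1.000000, y=-2.470000:
  k1 = f(1.000000, -2.470000) = -2.468329
  k2 = f(1.085000, -2.679808) = -2.706639
  k3 = f(1.085000, -2.700064) = -2.733783
  k4 = f(1.170000, -2.934743) = -3.011805
  y ← -2.470000 + (0.17/6)·(k1 + 2k2 + 2k3 + k4) = -2.933561
y(1.17) ≈ -2.9336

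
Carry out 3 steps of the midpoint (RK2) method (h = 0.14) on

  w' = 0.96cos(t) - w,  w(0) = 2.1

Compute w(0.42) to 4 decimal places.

Midpoint: k1 = f(t_n, w_n); k2 = f(t_n + h/2, w_n + (h/2)·k1); w_{n+1} = w_n + h·k2.
t=0.000000, w=2.100000:
  k1 = f(0.000000, 2.100000) = -1.140000
  k2 = f(0.070000, 2.020200) = -1.062551
  w ← 2.100000 + 0.14·(-1.062551) = 1.951243
t=0.140000, w=1.951243:
  k1 = f(0.140000, 1.951243) = -1.000635
  k2 = f(0.210000, 1.881198) = -0.942289
  w ← 1.951243 + 0.14·(-0.942289) = 1.819322
t=0.280000, w=1.819322:
  k1 = f(0.280000, 1.819322) = -0.896709
  k2 = f(0.350000, 1.756553) = -0.854755
  w ← 1.819322 + 0.14·(-0.854755) = 1.699657
w(0.42) ≈ 1.6997

1.6997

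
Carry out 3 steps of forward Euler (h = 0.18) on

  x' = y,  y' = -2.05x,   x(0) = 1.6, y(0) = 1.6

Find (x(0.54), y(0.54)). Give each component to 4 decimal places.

2.1261, -0.4508

Euler on (x,y): x_{n+1} = x_n + h·x', y_{n+1} = y_n + h·y'.
0.000000: (1.600000, 1.600000); f=(1.600000, -3.280000) → (1.888000, 1.009600)
0.180000: (1.888000, 1.009600); f=(1.009600, -3.870400) → (2.069728, 0.312928)
0.360000: (2.069728, 0.312928); f=(0.312928, -4.242942) → (2.126055, -0.450802)
(x(0.54), y(0.54)) ≈ (2.1261, -0.4508)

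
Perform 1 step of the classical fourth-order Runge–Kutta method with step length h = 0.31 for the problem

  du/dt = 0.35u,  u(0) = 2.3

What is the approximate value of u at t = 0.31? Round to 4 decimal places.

RK4: k1 = f(t_n, u_n); k2 = f(t_n + h/2, u_n + (h/2)·k1); k3 = f(t_n + h/2, u_n + (h/2)·k2); k4 = f(t_n + h, u_n + h·k3); u_{n+1} = u_n + (h/6)·(k1 + 2k2 + 2k3 + k4).
t=0.000000, u=2.300000:
  k1 = f(0.000000, 2.300000) = 0.805000
  k2 = f(0.155000, 2.424775) = 0.848671
  k3 = f(0.155000, 2.431544) = 0.851040
  k4 = f(0.310000, 2.563823) = 0.897338
  u ← 2.300000 + (0.31/6)·(k1 + 2k2 + 2k3 + k4) = 2.563591
u(0.31) ≈ 2.5636

2.5636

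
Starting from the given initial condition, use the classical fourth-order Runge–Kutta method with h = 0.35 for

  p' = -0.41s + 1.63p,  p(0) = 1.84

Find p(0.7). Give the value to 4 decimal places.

5.6031

RK4: k1 = f(s_n, p_n); k2 = f(s_n + h/2, p_n + (h/2)·k1); k3 = f(s_n + h/2, p_n + (h/2)·k2); k4 = f(s_n + h, p_n + h·k3); p_{n+1} = p_n + (h/6)·(k1 + 2k2 + 2k3 + k4).
s=0.000000, p=1.840000:
  k1 = f(0.000000, 1.840000) = 2.999200
  k2 = f(0.175000, 2.364860) = 3.782972
  k3 = f(0.175000, 2.502020) = 4.006543
  k4 = f(0.350000, 3.242290) = 5.141433
  p ← 1.840000 + (0.35/6)·(k1 + 2k2 + 2k3 + k4) = 3.223647
s=0.350000, p=3.223647:
  k1 = f(0.350000, 3.223647) = 5.111044
  k2 = f(0.525000, 4.118080) = 6.497220
  k3 = f(0.525000, 4.360660) = 6.892626
  k4 = f(0.700000, 5.636066) = 8.899788
  p ← 3.223647 + (0.35/6)·(k1 + 2k2 + 2k3 + k4) = 5.603094
p(0.7) ≈ 5.6031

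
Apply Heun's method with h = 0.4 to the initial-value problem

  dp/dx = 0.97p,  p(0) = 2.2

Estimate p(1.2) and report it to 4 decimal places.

6.8928

Heun: k1 = f(x_n, p_n); k2 = f(x_n + h, p_n + h·k1); p_{n+1} = p_n + (h/2)·(k1 + k2).
x=0.000000, p=2.200000:
  k1 = f(0.000000, 2.200000) = 2.134000
  k2 = f(0.400000, 3.053600) = 2.961992
  p ← 2.200000 + (0.4/2)·(2.134000 + 2.961992) = 3.219198
x=0.400000, p=3.219198:
  k1 = f(0.400000, 3.219198) = 3.122622
  k2 = f(0.800000, 4.468247) = 4.334200
  p ← 3.219198 + (0.4/2)·(3.122622 + 4.334200) = 4.710563
x=0.800000, p=4.710563:
  k1 = f(0.800000, 4.710563) = 4.569246
  k2 = f(1.200000, 6.538261) = 6.342113
  p ← 4.710563 + (0.4/2)·(4.569246 + 6.342113) = 6.892835
p(1.2) ≈ 6.8928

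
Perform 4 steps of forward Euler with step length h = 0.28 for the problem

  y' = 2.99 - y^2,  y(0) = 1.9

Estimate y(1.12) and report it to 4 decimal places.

1.7292

Euler: y_{n+1} = y_n + h·f(x_n, y_n).
x=0.000000, y=1.900000: f=-0.620000 → y ← 1.900000 + 0.28·(-0.620000) = 1.726400
x=0.280000, y=1.726400: f=0.009543 → y ← 1.726400 + 0.28·0.009543 = 1.729072
x=0.560000, y=1.729072: f=0.000310 → y ← 1.729072 + 0.28·0.000310 = 1.729159
x=0.840000, y=1.729159: f=0.000010 → y ← 1.729159 + 0.28·0.000010 = 1.729162
y(1.12) ≈ 1.7292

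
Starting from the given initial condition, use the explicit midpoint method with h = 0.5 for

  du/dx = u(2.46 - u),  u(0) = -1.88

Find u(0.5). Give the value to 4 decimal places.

Midpoint: k1 = f(x_n, u_n); k2 = f(x_n + h/2, u_n + (h/2)·k1); u_{n+1} = u_n + h·k2.
x=0.000000, u=-1.880000:
  k1 = f(0.000000, -1.880000) = -8.159200
  k2 = f(0.250000, -3.919800) = -25.007540
  u ← -1.880000 + 0.5·(-25.007540) = -14.383770
u(0.5) ≈ -14.3838

-14.3838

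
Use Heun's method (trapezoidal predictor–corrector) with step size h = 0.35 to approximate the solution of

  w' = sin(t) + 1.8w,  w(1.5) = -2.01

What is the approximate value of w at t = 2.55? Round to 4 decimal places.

Heun: k1 = f(t_n, w_n); k2 = f(t_n + h, w_n + h·k1); w_{n+1} = w_n + (h/2)·(k1 + k2).
t=1.500000, w=-2.010000:
  k1 = f(1.500000, -2.010000) = -2.620505
  k2 = f(1.850000, -2.927177) = -4.307643
  w ← -2.010000 + (0.35/2)·(-2.620505 + (-4.307643)) = -3.222426
t=1.850000, w=-3.222426:
  k1 = f(1.850000, -3.222426) = -4.839091
  k2 = f(2.200000, -4.916108) = -8.040498
  w ← -3.222426 + (0.35/2)·(-4.839091 + (-8.040498)) = -5.476354
t=2.200000, w=-5.476354:
  k1 = f(2.200000, -5.476354) = -9.048941
  k2 = f(2.550000, -8.643483) = -15.000586
  w ← -5.476354 + (0.35/2)·(-9.048941 + (-15.000586)) = -9.685021
w(2.55) ≈ -9.6850

-9.6850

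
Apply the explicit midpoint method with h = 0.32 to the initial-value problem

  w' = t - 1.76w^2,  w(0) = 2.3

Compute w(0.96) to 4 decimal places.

1.3596

Midpoint: k1 = f(t_n, w_n); k2 = f(t_n + h/2, w_n + (h/2)·k1); w_{n+1} = w_n + h·k2.
t=0.000000, w=2.300000:
  k1 = f(0.000000, 2.300000) = -9.310400
  k2 = f(0.160000, 0.810336) = -0.995694
  w ← 2.300000 + 0.32·(-0.995694) = 1.981378
t=0.320000, w=1.981378:
  k1 = f(0.320000, 1.981378) = -6.589510
  k2 = f(0.480000, 0.927056) = -1.032602
  w ← 1.981378 + 0.32·(-1.032602) = 1.650945
t=0.640000, w=1.650945:
  k1 = f(0.640000, 1.650945) = -4.157091
  k2 = f(0.800000, 0.985811) = -0.910408
  w ← 1.650945 + 0.32·(-0.910408) = 1.359615
w(0.96) ≈ 1.3596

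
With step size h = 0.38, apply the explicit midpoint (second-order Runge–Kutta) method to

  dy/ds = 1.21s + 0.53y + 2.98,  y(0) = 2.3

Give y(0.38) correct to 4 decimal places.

4.1437

Midpoint: k1 = f(s_n, y_n); k2 = f(s_n + h/2, y_n + (h/2)·k1); y_{n+1} = y_n + h·k2.
s=0.000000, y=2.300000:
  k1 = f(0.000000, 2.300000) = 4.199000
  k2 = f(0.190000, 3.097810) = 4.851739
  y ← 2.300000 + 0.38·4.851739 = 4.143661
y(0.38) ≈ 4.1437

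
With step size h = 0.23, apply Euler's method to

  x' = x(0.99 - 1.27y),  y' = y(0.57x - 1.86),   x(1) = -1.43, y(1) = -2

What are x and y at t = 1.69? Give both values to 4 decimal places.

Euler on (x,y): x_{n+1} = x_n + h·x', y_{n+1} = y_n + h·y'.
1.000000: (-1.430000, -2.000000); f=(-5.047900, 5.350200) → (-2.591017, -0.769454)
1.230000: (-2.591017, -0.769454); f=(-5.097066, 2.567575) → (-3.763342, -0.178912)
1.460000: (-3.763342, -0.178912); f=(-4.580807, 0.716560) → (-4.816928, -0.014103)
(x(1.69), y(1.69)) ≈ (-4.8169, -0.0141)

-4.8169, -0.0141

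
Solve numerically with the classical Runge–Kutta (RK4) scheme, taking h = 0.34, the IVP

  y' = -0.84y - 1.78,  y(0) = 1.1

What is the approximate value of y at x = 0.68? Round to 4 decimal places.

-0.3007

RK4: k1 = f(x_n, y_n); k2 = f(x_n + h/2, y_n + (h/2)·k1); k3 = f(x_n + h/2, y_n + (h/2)·k2); k4 = f(x_n + h, y_n + h·k3); y_{n+1} = y_n + (h/6)·(k1 + 2k2 + 2k3 + k4).
x=0.000000, y=1.100000:
  k1 = f(0.000000, 1.100000) = -2.704000
  k2 = f(0.170000, 0.640320) = -2.317869
  k3 = f(0.170000, 0.705962) = -2.373008
  k4 = f(0.340000, 0.293177) = -2.026269
  y ← 1.100000 + (0.34/6)·(k1 + 2k2 + 2k3 + k4) = 0.300319
x=0.340000, y=0.300319:
  k1 = f(0.340000, 0.300319) = -2.032268
  k2 = f(0.510000, -0.045167) = -1.742060
  k3 = f(0.510000, 0.004169) = -1.783502
  k4 = f(0.680000, -0.306072) = -1.522900
  y ← 0.300319 + (0.34/6)·(k1 + 2k2 + 2k3 + k4) = -0.300704
y(0.68) ≈ -0.3007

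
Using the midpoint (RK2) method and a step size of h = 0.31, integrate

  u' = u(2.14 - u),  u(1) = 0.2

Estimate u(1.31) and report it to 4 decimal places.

Midpoint: k1 = f(s_n, u_n); k2 = f(s_n + h/2, u_n + (h/2)·k1); u_{n+1} = u_n + h·k2.
s=1.000000, u=0.200000:
  k1 = f(1.000000, 0.200000) = 0.388000
  k2 = f(1.155000, 0.260140) = 0.489027
  u ← 0.200000 + 0.31·0.489027 = 0.351598
u(1.31) ≈ 0.3516

0.3516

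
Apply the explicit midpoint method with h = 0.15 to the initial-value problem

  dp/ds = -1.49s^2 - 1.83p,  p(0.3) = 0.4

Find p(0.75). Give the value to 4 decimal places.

0.0280

Midpoint: k1 = f(s_n, p_n); k2 = f(s_n + h/2, p_n + (h/2)·k1); p_{n+1} = p_n + h·k2.
s=0.300000, p=0.400000:
  k1 = f(0.300000, 0.400000) = -0.866100
  k2 = f(0.375000, 0.335043) = -0.822659
  p ← 0.400000 + 0.15·(-0.822659) = 0.276601
s=0.450000, p=0.276601:
  k1 = f(0.450000, 0.276601) = -0.807905
  k2 = f(0.525000, 0.216008) = -0.805976
  p ← 0.276601 + 0.15·(-0.805976) = 0.155705
s=0.600000, p=0.155705:
  k1 = f(0.600000, 0.155705) = -0.821340
  k2 = f(0.675000, 0.094104) = -0.851092
  p ← 0.155705 + 0.15·(-0.851092) = 0.028041
p(0.75) ≈ 0.0280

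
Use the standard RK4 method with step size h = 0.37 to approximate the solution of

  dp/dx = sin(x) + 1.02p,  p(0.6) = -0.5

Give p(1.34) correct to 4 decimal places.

RK4: k1 = f(x_n, p_n); k2 = f(x_n + h/2, p_n + (h/2)·k1); k3 = f(x_n + h/2, p_n + (h/2)·k2); k4 = f(x_n + h, p_n + h·k3); p_{n+1} = p_n + (h/6)·(k1 + 2k2 + 2k3 + k4).
x=0.600000, p=-0.500000:
  k1 = f(0.600000, -0.500000) = 0.054642
  k2 = f(0.785000, -0.489891) = 0.207136
  k3 = f(0.785000, -0.461680) = 0.235912
  k4 = f(0.970000, -0.412713) = 0.403919
  p ← -0.500000 + (0.37/6)·(k1 + 2k2 + 2k3 + k4) = -0.417079
x=0.970000, p=-0.417079:
  k1 = f(0.970000, -0.417079) = 0.399465
  k2 = f(1.155000, -0.343179) = 0.564753
  k3 = f(1.155000, -0.312600) = 0.595943
  k4 = f(1.340000, -0.196581) = 0.772972
  p ← -0.417079 + (0.37/6)·(k1 + 2k2 + 2k3 + k4) = -0.201627
p(1.34) ≈ -0.2016

-0.2016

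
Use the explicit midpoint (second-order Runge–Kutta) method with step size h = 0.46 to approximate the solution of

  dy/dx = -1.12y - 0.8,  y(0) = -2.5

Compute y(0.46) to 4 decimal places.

Midpoint: k1 = f(x_n, y_n); k2 = f(x_n + h/2, y_n + (h/2)·k1); y_{n+1} = y_n + h·k2.
x=0.000000, y=-2.500000:
  k1 = f(0.000000, -2.500000) = 2.000000
  k2 = f(0.230000, -2.040000) = 1.484800
  y ← -2.500000 + 0.46·1.484800 = -1.816992
y(0.46) ≈ -1.8170

-1.8170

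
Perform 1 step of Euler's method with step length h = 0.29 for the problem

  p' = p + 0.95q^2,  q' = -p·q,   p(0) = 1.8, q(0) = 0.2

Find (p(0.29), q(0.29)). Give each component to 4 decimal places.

2.3330, 0.0956

Euler on (p,q): p_{n+1} = p_n + h·p', q_{n+1} = q_n + h·q'.
0.000000: (1.800000, 0.200000); f=(1.838000, -0.360000) → (2.333020, 0.095600)
(p(0.29), q(0.29)) ≈ (2.3330, 0.0956)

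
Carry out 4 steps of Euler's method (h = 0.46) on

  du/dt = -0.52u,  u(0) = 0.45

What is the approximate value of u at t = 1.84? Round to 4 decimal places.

Euler: u_{n+1} = u_n + h·f(t_n, u_n).
t=0.000000, u=0.450000: f=-0.234000 → u ← 0.450000 + 0.46·(-0.234000) = 0.342360
t=0.460000, u=0.342360: f=-0.178027 → u ← 0.342360 + 0.46·(-0.178027) = 0.260467
t=0.920000, u=0.260467: f=-0.135443 → u ← 0.260467 + 0.46·(-0.135443) = 0.198164
t=1.380000, u=0.198164: f=-0.103045 → u ← 0.198164 + 0.46·(-0.103045) = 0.150763
u(1.84) ≈ 0.1508

0.1508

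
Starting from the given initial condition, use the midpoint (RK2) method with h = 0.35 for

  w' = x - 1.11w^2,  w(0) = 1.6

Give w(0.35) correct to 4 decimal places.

1.1888

Midpoint: k1 = f(x_n, w_n); k2 = f(x_n + h/2, w_n + (h/2)·k1); w_{n+1} = w_n + h·k2.
x=0.000000, w=1.600000:
  k1 = f(0.000000, 1.600000) = -2.841600
  k2 = f(0.175000, 1.102720) = -1.174750
  w ← 1.600000 + 0.35·(-1.174750) = 1.188837
w(0.35) ≈ 1.1888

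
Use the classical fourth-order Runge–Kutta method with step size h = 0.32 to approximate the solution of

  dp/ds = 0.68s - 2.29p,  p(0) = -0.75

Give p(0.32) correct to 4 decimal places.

-0.3337

RK4: k1 = f(s_n, p_n); k2 = f(s_n + h/2, p_n + (h/2)·k1); k3 = f(s_n + h/2, p_n + (h/2)·k2); k4 = f(s_n + h, p_n + h·k3); p_{n+1} = p_n + (h/6)·(k1 + 2k2 + 2k3 + k4).
s=0.000000, p=-0.750000:
  k1 = f(0.000000, -0.750000) = 1.717500
  k2 = f(0.160000, -0.475200) = 1.197008
  k3 = f(0.160000, -0.558479) = 1.387716
  k4 = f(0.320000, -0.305931) = 0.918182
  p ← -0.750000 + (0.32/6)·(k1 + 2k2 + 2k3 + k4) = -0.333726
p(0.32) ≈ -0.3337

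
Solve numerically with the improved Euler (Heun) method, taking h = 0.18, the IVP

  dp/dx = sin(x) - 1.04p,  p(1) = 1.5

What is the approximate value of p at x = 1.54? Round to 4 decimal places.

1.2492

Heun: k1 = f(x_n, p_n); k2 = f(x_n + h, p_n + h·k1); p_{n+1} = p_n + (h/2)·(k1 + k2).
x=1.000000, p=1.500000:
  k1 = f(1.000000, 1.500000) = -0.718529
  k2 = f(1.180000, 1.370665) = -0.500885
  p ← 1.500000 + (0.18/2)·(-0.718529 + (-0.500885)) = 1.390253
x=1.180000, p=1.390253:
  k1 = f(1.180000, 1.390253) = -0.521257
  k2 = f(1.360000, 1.296426) = -0.370419
  p ← 1.390253 + (0.18/2)·(-0.521257 + (-0.370419)) = 1.310002
x=1.360000, p=1.310002:
  k1 = f(1.360000, 1.310002) = -0.384537
  k2 = f(1.540000, 1.240785) = -0.290891
  p ← 1.310002 + (0.18/2)·(-0.384537 + (-0.290891)) = 1.249213
p(1.54) ≈ 1.2492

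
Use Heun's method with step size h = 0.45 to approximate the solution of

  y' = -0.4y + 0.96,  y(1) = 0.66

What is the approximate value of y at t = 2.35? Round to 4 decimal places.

Heun: k1 = f(t_n, y_n); k2 = f(t_n + h, y_n + h·k1); y_{n+1} = y_n + (h/2)·(k1 + k2).
t=1.000000, y=0.660000:
  k1 = f(1.000000, 0.660000) = 0.696000
  k2 = f(1.450000, 0.973200) = 0.570720
  y ← 0.660000 + (0.45/2)·(0.696000 + 0.570720) = 0.945012
t=1.450000, y=0.945012:
  k1 = f(1.450000, 0.945012) = 0.581995
  k2 = f(1.900000, 1.206910) = 0.477236
  y ← 0.945012 + (0.45/2)·(0.581995 + 0.477236) = 1.183339
t=1.900000, y=1.183339:
  k1 = f(1.900000, 1.183339) = 0.486664
  k2 = f(2.350000, 1.402338) = 0.399065
  y ← 1.183339 + (0.45/2)·(0.486664 + 0.399065) = 1.382628
y(2.35) ≈ 1.3826

1.3826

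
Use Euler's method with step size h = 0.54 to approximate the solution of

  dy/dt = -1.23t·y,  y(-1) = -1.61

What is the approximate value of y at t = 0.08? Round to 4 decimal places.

Euler: y_{n+1} = y_n + h·f(t_n, y_n).
t=-1.000000, y=-1.610000: f=-1.980300 → y ← -1.610000 + 0.54·(-1.980300) = -2.679362
t=-0.460000, y=-2.679362: f=-1.515983 → y ← -2.679362 + 0.54·(-1.515983) = -3.497993
y(0.08) ≈ -3.4980

-3.4980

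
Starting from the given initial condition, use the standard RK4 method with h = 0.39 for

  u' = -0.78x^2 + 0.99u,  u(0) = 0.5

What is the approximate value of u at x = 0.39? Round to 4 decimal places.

RK4: k1 = f(x_n, u_n); k2 = f(x_n + h/2, u_n + (h/2)·k1); k3 = f(x_n + h/2, u_n + (h/2)·k2); k4 = f(x_n + h, u_n + h·k3); u_{n+1} = u_n + (h/6)·(k1 + 2k2 + 2k3 + k4).
x=0.000000, u=0.500000:
  k1 = f(0.000000, 0.500000) = 0.495000
  k2 = f(0.195000, 0.596525) = 0.560900
  k3 = f(0.195000, 0.609376) = 0.573622
  k4 = f(0.390000, 0.723713) = 0.597838
  u ← 0.500000 + (0.39/6)·(k1 + 2k2 + 2k3 + k4) = 0.718522
u(0.39) ≈ 0.7185

0.7185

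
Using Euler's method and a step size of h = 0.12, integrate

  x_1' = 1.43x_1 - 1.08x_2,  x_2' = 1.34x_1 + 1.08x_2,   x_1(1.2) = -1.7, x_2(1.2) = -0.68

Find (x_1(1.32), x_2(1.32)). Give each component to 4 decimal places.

Euler on (x_1,x_2): x_1_{n+1} = x_1_n + h·x_1', x_2_{n+1} = x_2_n + h·x_2'.
1.200000: (-1.700000, -0.680000); f=(-1.696600, -3.012400) → (-1.903592, -1.041488)
(x_1(1.32), x_2(1.32)) ≈ (-1.9036, -1.0415)

-1.9036, -1.0415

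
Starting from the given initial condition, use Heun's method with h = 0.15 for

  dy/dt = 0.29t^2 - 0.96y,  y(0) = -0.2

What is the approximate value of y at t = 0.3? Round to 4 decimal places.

-0.1473

Heun: k1 = f(t_n, y_n); k2 = f(t_n + h, y_n + h·k1); y_{n+1} = y_n + (h/2)·(k1 + k2).
t=0.000000, y=-0.200000:
  k1 = f(0.000000, -0.200000) = 0.192000
  k2 = f(0.150000, -0.171200) = 0.170877
  y ← -0.200000 + (0.15/2)·(0.192000 + 0.170877) = -0.172784
t=0.150000, y=-0.172784:
  k1 = f(0.150000, -0.172784) = 0.172398
  k2 = f(0.300000, -0.146925) = 0.167148
  y ← -0.172784 + (0.15/2)·(0.172398 + 0.167148) = -0.147318
y(0.3) ≈ -0.1473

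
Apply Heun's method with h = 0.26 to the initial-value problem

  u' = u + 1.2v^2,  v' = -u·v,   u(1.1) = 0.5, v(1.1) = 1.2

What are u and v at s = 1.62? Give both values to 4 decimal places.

1.6859, 0.6836

Heun on (u,v): k1 = f(s_n, state_n); k2 = f(s_n + h, state_n + h·k1); state_{n+1} = state_n + (h/2)·(k1 + k2).
1.100000: (0.500000, 1.200000)
  k1 = (2.228000, -0.600000)
  predictor → (1.079280, 1.044000)
  k2 = (2.387203, -1.126768)
  → (1.099976, 0.975520)
1.360000: (1.099976, 0.975520)
  k1 = (2.241944, -1.073049)
  predictor → (1.682882, 0.696527)
  k2 = (2.265062, -1.172173)
  → (1.685887, 0.683641)
(u(1.62), v(1.62)) ≈ (1.6859, 0.6836)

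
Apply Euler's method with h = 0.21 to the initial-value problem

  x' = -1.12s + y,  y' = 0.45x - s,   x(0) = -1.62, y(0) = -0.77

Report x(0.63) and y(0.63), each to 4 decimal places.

Euler on (x,y): x_{n+1} = x_n + h·x', y_{n+1} = y_n + h·y'.
0.000000: (-1.620000, -0.770000); f=(-0.770000, -0.729000) → (-1.781700, -0.923090)
0.210000: (-1.781700, -0.923090); f=(-1.158290, -1.011765) → (-2.024941, -1.135561)
0.420000: (-2.024941, -1.135561); f=(-1.605961, -1.331223) → (-2.362193, -1.415118)
(x(0.63), y(0.63)) ≈ (-2.3622, -1.4151)

-2.3622, -1.4151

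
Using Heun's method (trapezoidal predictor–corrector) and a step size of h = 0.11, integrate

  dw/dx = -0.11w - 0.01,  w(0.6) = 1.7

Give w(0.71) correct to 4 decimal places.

1.6785

Heun: k1 = f(x_n, w_n); k2 = f(x_n + h, w_n + h·k1); w_{n+1} = w_n + (h/2)·(k1 + k2).
x=0.600000, w=1.700000:
  k1 = f(0.600000, 1.700000) = -0.197000
  k2 = f(0.710000, 1.678330) = -0.194616
  w ← 1.700000 + (0.11/2)·(-0.197000 + (-0.194616)) = 1.678461
w(0.71) ≈ 1.6785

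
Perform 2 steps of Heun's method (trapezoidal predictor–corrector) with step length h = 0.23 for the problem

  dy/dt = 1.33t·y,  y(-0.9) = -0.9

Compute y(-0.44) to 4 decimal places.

Heun: k1 = f(t_n, y_n); k2 = f(t_n + h, y_n + h·k1); y_{n+1} = y_n + (h/2)·(k1 + k2).
t=-0.900000, y=-0.900000:
  k1 = f(-0.900000, -0.900000) = 1.077300
  k2 = f(-0.670000, -0.652221) = 0.581194
  y ← -0.900000 + (0.23/2)·(1.077300 + 0.581194) = -0.709273
t=-0.670000, y=-0.709273:
  k1 = f(-0.670000, -0.709273) = 0.632033
  k2 = f(-0.440000, -0.563906) = 0.329998
  y ← -0.709273 + (0.23/2)·(0.632033 + 0.329998) = -0.598640
y(-0.44) ≈ -0.5986

-0.5986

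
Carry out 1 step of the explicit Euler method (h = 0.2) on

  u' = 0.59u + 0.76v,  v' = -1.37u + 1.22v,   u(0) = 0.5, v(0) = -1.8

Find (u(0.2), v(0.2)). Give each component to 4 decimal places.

Euler on (u,v): u_{n+1} = u_n + h·u', v_{n+1} = v_n + h·v'.
0.000000: (0.500000, -1.800000); f=(-1.073000, -2.881000) → (0.285400, -2.376200)
(u(0.2), v(0.2)) ≈ (0.2854, -2.3762)

0.2854, -2.3762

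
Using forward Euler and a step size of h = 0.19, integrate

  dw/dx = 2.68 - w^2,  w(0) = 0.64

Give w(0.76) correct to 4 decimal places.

Euler: w_{n+1} = w_n + h·f(x_n, w_n).
x=0.000000, w=0.640000: f=2.270400 → w ← 0.640000 + 0.19·2.270400 = 1.071376
x=0.190000, w=1.071376: f=1.532153 → w ← 1.071376 + 0.19·1.532153 = 1.362485
x=0.380000, w=1.362485: f=0.823634 → w ← 1.362485 + 0.19·0.823634 = 1.518976
x=0.570000, w=1.518976: f=0.372713 → w ← 1.518976 + 0.19·0.372713 = 1.589791
w(0.76) ≈ 1.5898

1.5898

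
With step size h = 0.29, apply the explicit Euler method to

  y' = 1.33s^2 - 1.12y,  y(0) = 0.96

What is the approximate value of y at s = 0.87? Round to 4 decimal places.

Euler: y_{n+1} = y_n + h·f(s_n, y_n).
s=0.000000, y=0.960000: f=-1.075200 → y ← 0.960000 + 0.29·(-1.075200) = 0.648192
s=0.290000, y=0.648192: f=-0.614122 → y ← 0.648192 + 0.29·(-0.614122) = 0.470097
s=0.580000, y=0.470097: f=-0.079096 → y ← 0.470097 + 0.29·(-0.079096) = 0.447159
y(0.87) ≈ 0.4472

0.4472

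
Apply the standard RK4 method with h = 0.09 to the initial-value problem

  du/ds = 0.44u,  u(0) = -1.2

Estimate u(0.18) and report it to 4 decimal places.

-1.2989

RK4: k1 = f(s_n, u_n); k2 = f(s_n + h/2, u_n + (h/2)·k1); k3 = f(s_n + h/2, u_n + (h/2)·k2); k4 = f(s_n + h, u_n + h·k3); u_{n+1} = u_n + (h/6)·(k1 + 2k2 + 2k3 + k4).
s=0.000000, u=-1.200000:
  k1 = f(0.000000, -1.200000) = -0.528000
  k2 = f(0.045000, -1.223760) = -0.538454
  k3 = f(0.045000, -1.224230) = -0.538661
  k4 = f(0.090000, -1.248480) = -0.549331
  u ← -1.200000 + (0.09/6)·(k1 + 2k2 + 2k3 + k4) = -1.248473
s=0.090000, u=-1.248473:
  k1 = f(0.090000, -1.248473) = -0.549328
  k2 = f(0.135000, -1.273193) = -0.560205
  k3 = f(0.135000, -1.273683) = -0.560420
  k4 = f(0.180000, -1.298911) = -0.571521
  u ← -1.248473 + (0.09/6)·(k1 + 2k2 + 2k3 + k4) = -1.298905
u(0.18) ≈ -1.2989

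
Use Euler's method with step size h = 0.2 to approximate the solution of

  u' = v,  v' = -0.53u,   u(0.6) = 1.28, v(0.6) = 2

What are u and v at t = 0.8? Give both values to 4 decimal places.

1.6800, 1.8643

Euler on (u,v): u_{n+1} = u_n + h·u', v_{n+1} = v_n + h·v'.
0.600000: (1.280000, 2.000000); f=(2.000000, -0.678400) → (1.680000, 1.864320)
(u(0.8), v(0.8)) ≈ (1.6800, 1.8643)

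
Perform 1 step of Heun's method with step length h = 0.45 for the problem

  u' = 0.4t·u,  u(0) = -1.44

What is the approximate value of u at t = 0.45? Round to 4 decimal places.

-1.4983

Heun: k1 = f(t_n, u_n); k2 = f(t_n + h, u_n + h·k1); u_{n+1} = u_n + (h/2)·(k1 + k2).
t=0.000000, u=-1.440000:
  k1 = f(0.000000, -1.440000) = 0.000000
  k2 = f(0.450000, -1.440000) = -0.259200
  u ← -1.440000 + (0.45/2)·(0.000000 + (-0.259200)) = -1.498320
u(0.45) ≈ -1.4983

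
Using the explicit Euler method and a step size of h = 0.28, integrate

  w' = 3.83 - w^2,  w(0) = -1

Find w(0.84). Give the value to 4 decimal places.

Euler: w_{n+1} = w_n + h·f(s_n, w_n).
s=0.000000, w=-1.000000: f=2.830000 → w ← -1.000000 + 0.28·2.830000 = -0.207600
s=0.280000, w=-0.207600: f=3.786902 → w ← -0.207600 + 0.28·3.786902 = 0.852733
s=0.560000, w=0.852733: f=3.102847 → w ← 0.852733 + 0.28·3.102847 = 1.721530
w(0.84) ≈ 1.7215

1.7215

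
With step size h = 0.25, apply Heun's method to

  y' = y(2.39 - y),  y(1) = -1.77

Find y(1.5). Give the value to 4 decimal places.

Heun: k1 = f(t_n, y_n); k2 = f(t_n + h, y_n + h·k1); y_{n+1} = y_n + (h/2)·(k1 + k2).
t=1.000000, y=-1.770000:
  k1 = f(1.000000, -1.770000) = -7.363200
  k2 = f(1.250000, -3.610800) = -21.667689
  y ← -1.770000 + (0.25/2)·(-7.363200 + (-21.667689)) = -5.398861
t=1.250000, y=-5.398861:
  k1 = f(1.250000, -5.398861) = -42.050979
  k2 = f(1.500000, -15.911606) = -291.207938
  y ← -5.398861 + (0.25/2)·(-42.050979 + (-291.207938)) = -47.056226
y(1.5) ≈ -47.0562

-47.0562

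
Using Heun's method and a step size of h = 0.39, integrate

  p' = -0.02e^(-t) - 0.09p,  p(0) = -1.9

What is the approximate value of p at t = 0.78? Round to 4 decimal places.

Heun: k1 = f(t_n, p_n); k2 = f(t_n + h, p_n + h·k1); p_{n+1} = p_n + (h/2)·(k1 + k2).
t=0.000000, p=-1.900000:
  k1 = f(0.000000, -1.900000) = 0.151000
  k2 = f(0.390000, -1.841110) = 0.152159
  p ← -1.900000 + (0.39/2)·(0.151000 + 0.152159) = -1.840884
t=0.390000, p=-1.840884:
  k1 = f(0.390000, -1.840884) = 0.152138
  k2 = f(0.780000, -1.781550) = 0.151171
  p ← -1.840884 + (0.39/2)·(0.152138 + 0.151171) = -1.781739
p(0.78) ≈ -1.7817

-1.7817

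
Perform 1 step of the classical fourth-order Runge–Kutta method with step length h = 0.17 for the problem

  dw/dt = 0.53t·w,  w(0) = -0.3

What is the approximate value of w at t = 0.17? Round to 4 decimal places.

RK4: k1 = f(t_n, w_n); k2 = f(t_n + h/2, w_n + (h/2)·k1); k3 = f(t_n + h/2, w_n + (h/2)·k2); k4 = f(t_n + h, w_n + h·k3); w_{n+1} = w_n + (h/6)·(k1 + 2k2 + 2k3 + k4).
t=0.000000, w=-0.300000:
  k1 = f(0.000000, -0.300000) = 0.000000
  k2 = f(0.085000, -0.300000) = -0.013515
  k3 = f(0.085000, -0.301149) = -0.013567
  k4 = f(0.170000, -0.302306) = -0.027238
  w ← -0.300000 + (0.17/6)·(k1 + 2k2 + 2k3 + k4) = -0.302306
w(0.17) ≈ -0.3023

-0.3023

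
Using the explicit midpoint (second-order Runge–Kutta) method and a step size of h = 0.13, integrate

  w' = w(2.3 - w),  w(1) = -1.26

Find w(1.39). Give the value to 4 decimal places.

-8.6905

Midpoint: k1 = f(x_n, w_n); k2 = f(x_n + h/2, w_n + (h/2)·k1); w_{n+1} = w_n + h·k2.
x=1.000000, w=-1.260000:
  k1 = f(1.000000, -1.260000) = -4.485600
  k2 = f(1.065000, -1.551564) = -5.975948
  w ← -1.260000 + 0.13·(-5.975948) = -2.036873
x=1.130000, w=-2.036873:
  k1 = f(1.130000, -2.036873) = -8.833661
  k2 = f(1.195000, -2.611061) = -12.823081
  w ← -2.036873 + 0.13·(-12.823081) = -3.703874
x=1.260000, w=-3.703874:
  k1 = f(1.260000, -3.703874) = -22.237591
  k2 = f(1.325000, -5.149317) = -38.358898
  w ← -3.703874 + 0.13·(-38.358898) = -8.690531
w(1.39) ≈ -8.6905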